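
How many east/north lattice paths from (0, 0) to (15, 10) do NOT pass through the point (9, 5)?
Number of paths = 2343836

Total paths from (0, 0) to (15, 10): C(25, 15) = 3268760. Paths through (9, 5): (paths (0, 0) → (9, 5)) × (paths (9, 5) → (15, 10)) = C(14, 9) · C(11, 6) = 2002 · 462 = 924924. Avoidance count = 3268760 − 924924 = 2343836.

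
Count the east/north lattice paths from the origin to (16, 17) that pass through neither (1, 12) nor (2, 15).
Number of paths = 1166591478

Inclusion–exclusion. Total paths: C(33, 16) = 1166803110. Through P₁: C(13, 1)·C(20, 15) = 201552. Through P₂: C(17, 2)·C(16, 14) = 16320. Since P₁ is strictly southwest of P₂, a monotone path through both must visit P₁ then P₂; paths through both = C(13, 1)·C(4, 1)·C(16, 14) = 6240. Avoid both = 1166803110 − 201552 − 16320 + 6240 = 1166591478.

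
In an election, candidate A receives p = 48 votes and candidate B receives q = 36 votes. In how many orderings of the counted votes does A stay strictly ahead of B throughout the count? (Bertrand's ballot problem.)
Strict-lead orderings = 102527884138989454539030

Total orderings of the 84 votes with 48 for A: C(84, 48) = 717695188972926181773210. By the Bertrand ballot formula (Cycle Lemma / reflection principle), the number of orderings in which A is strictly ahead of B throughout is (p − q)/(p + q) · C(p + q, p) = (48 − 36)/(48 + 36) · 717695188972926181773210 = 102527884138989454539030.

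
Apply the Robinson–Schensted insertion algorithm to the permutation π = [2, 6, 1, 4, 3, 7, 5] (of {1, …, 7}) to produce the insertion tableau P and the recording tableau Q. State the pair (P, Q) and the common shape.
P = [1, 3, 5] / [2, 4, 7] / [6];  Q = [1, 2, 6] / [3, 4, 7] / [5];  common shape = (3, 3, 1)

Row-insert the values π_1, π_2, … into P one at a time, bumping the leftmost entry strictly greater than the inserted value down to the next row. The recording tableau Q records, in position (i, j), the step at which that cell was added to P.
  Insert 2 (step 1): P = [2];  Q = [1]
  Insert 6 (step 2): P = [2, 6];  Q = [1, 2]
  Insert 1 (step 3): P = [1, 6] / [2];  Q = [1, 2] / [3]
  Insert 4 (step 4): P = [1, 4] / [2, 6];  Q = [1, 2] / [3, 4]
  Insert 3 (step 5): P = [1, 3] / [2, 4] / [6];  Q = [1, 2] / [3, 4] / [5]
  Insert 7 (step 6): P = [1, 3, 7] / [2, 4] / [6];  Q = [1, 2, 6] / [3, 4] / [5]
  Insert 5 (step 7): P = [1, 3, 5] / [2, 4, 7] / [6];  Q = [1, 2, 6] / [3, 4, 7] / [5]
Final shape: (3, 3, 1).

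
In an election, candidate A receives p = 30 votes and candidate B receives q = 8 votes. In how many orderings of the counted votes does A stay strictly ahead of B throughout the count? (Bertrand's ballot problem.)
Strict-lead orderings = 28312548

Total orderings of the 38 votes with 30 for A: C(38, 30) = 48903492. By the Bertrand ballot formula (Cycle Lemma / reflection principle), the number of orderings in which A is strictly ahead of B throughout is (p − q)/(p + q) · C(p + q, p) = (30 − 8)/(30 + 8) · 48903492 = 28312548.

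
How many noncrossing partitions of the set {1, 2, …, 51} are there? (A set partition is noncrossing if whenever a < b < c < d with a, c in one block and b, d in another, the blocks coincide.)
C_51 = 7684785670514316385230816156

These noncrossing partitions are counted by the Catalan number C_n = (1/(n + 1)) · C(2n, n). For n = 51: C_51 = (1/52) · C(102, 51) = 399608854866744452032002440112/52 = 7684785670514316385230816156.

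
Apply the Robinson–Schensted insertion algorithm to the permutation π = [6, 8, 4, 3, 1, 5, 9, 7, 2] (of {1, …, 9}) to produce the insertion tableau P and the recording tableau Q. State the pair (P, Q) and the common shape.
P = [1, 2, 7] / [3, 5, 9] / [4, 8] / [6];  Q = [1, 2, 7] / [3, 6, 8] / [4, 9] / [5];  common shape = (3, 3, 2, 1)

Row-insert the values π_1, π_2, … into P one at a time, bumping the leftmost entry strictly greater than the inserted value down to the next row. The recording tableau Q records, in position (i, j), the step at which that cell was added to P.
  Insert 6 (step 1): P = [6];  Q = [1]
  Insert 8 (step 2): P = [6, 8];  Q = [1, 2]
  Insert 4 (step 3): P = [4, 8] / [6];  Q = [1, 2] / [3]
  Insert 3 (step 4): P = [3, 8] / [4] / [6];  Q = [1, 2] / [3] / [4]
  Insert 1 (step 5): P = [1, 8] / [3] / [4] / [6];  Q = [1, 2] / [3] / [4] / [5]
  Insert 5 (step 6): P = [1, 5] / [3, 8] / [4] / [6];  Q = [1, 2] / [3, 6] / [4] / [5]
  Insert 9 (step 7): P = [1, 5, 9] / [3, 8] / [4] / [6];  Q = [1, 2, 7] / [3, 6] / [4] / [5]
  Insert 7 (step 8): P = [1, 5, 7] / [3, 8, 9] / [4] / [6];  Q = [1, 2, 7] / [3, 6, 8] / [4] / [5]
  Insert 2 (step 9): P = [1, 2, 7] / [3, 5, 9] / [4, 8] / [6];  Q = [1, 2, 7] / [3, 6, 8] / [4, 9] / [5]
Final shape: (3, 3, 2, 1).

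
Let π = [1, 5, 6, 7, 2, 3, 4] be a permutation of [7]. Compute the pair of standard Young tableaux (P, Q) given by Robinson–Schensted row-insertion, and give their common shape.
P = [1, 2, 3, 4] / [5, 6, 7];  Q = [1, 2, 3, 4] / [5, 6, 7];  common shape = (4, 3)

Row-insert the values π_1, π_2, … into P one at a time, bumping the leftmost entry strictly greater than the inserted value down to the next row. The recording tableau Q records, in position (i, j), the step at which that cell was added to P.
  Insert 1 (step 1): P = [1];  Q = [1]
  Insert 5 (step 2): P = [1, 5];  Q = [1, 2]
  Insert 6 (step 3): P = [1, 5, 6];  Q = [1, 2, 3]
  Insert 7 (step 4): P = [1, 5, 6, 7];  Q = [1, 2, 3, 4]
  Insert 2 (step 5): P = [1, 2, 6, 7] / [5];  Q = [1, 2, 3, 4] / [5]
  Insert 3 (step 6): P = [1, 2, 3, 7] / [5, 6];  Q = [1, 2, 3, 4] / [5, 6]
  Insert 4 (step 7): P = [1, 2, 3, 4] / [5, 6, 7];  Q = [1, 2, 3, 4] / [5, 6, 7]
Final shape: (4, 3).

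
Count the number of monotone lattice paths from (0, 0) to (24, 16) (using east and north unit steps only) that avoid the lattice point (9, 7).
Number of paths = 47894255890

Total paths from (0, 0) to (24, 16): C(40, 24) = 62852101650. Paths through (9, 7): (paths (0, 0) → (9, 7)) × (paths (9, 7) → (24, 16)) = C(16, 9) · C(24, 15) = 11440 · 1307504 = 14957845760. Avoidance count = 62852101650 − 14957845760 = 47894255890.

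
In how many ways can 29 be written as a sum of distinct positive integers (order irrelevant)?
q(29) = 256

A partition into distinct parts is a strictly decreasing sequence summing to n. The recurrence d(n, m) = d(n, m−1) + d(n−m, m−1) (use part m at most once) with q(n) = d(n, n) gives q(29) = 256. (Euler's theorem: # distinct-part partitions = # odd-part partitions.)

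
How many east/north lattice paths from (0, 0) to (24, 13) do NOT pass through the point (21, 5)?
Number of paths = 3551613600

Total paths from (0, 0) to (24, 13): C(37, 24) = 3562467300. Paths through (21, 5): (paths (0, 0) → (21, 5)) × (paths (21, 5) → (24, 13)) = C(26, 21) · C(11, 3) = 65780 · 165 = 10853700. Avoidance count = 3562467300 − 10853700 = 3551613600.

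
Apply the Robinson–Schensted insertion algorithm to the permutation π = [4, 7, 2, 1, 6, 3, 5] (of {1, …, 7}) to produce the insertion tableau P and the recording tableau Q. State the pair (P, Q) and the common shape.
P = [1, 3, 5] / [2, 6] / [4, 7];  Q = [1, 2, 7] / [3, 5] / [4, 6];  common shape = (3, 2, 2)

Row-insert the values π_1, π_2, … into P one at a time, bumping the leftmost entry strictly greater than the inserted value down to the next row. The recording tableau Q records, in position (i, j), the step at which that cell was added to P.
  Insert 4 (step 1): P = [4];  Q = [1]
  Insert 7 (step 2): P = [4, 7];  Q = [1, 2]
  Insert 2 (step 3): P = [2, 7] / [4];  Q = [1, 2] / [3]
  Insert 1 (step 4): P = [1, 7] / [2] / [4];  Q = [1, 2] / [3] / [4]
  Insert 6 (step 5): P = [1, 6] / [2, 7] / [4];  Q = [1, 2] / [3, 5] / [4]
  Insert 3 (step 6): P = [1, 3] / [2, 6] / [4, 7];  Q = [1, 2] / [3, 5] / [4, 6]
  Insert 5 (step 7): P = [1, 3, 5] / [2, 6] / [4, 7];  Q = [1, 2, 7] / [3, 5] / [4, 6]
Final shape: (3, 2, 2).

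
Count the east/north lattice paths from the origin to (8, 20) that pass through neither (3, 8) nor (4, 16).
Number of paths = 1851885

Inclusion–exclusion. Total paths: C(28, 8) = 3108105. Through P₁: C(11, 3)·C(17, 5) = 1021020. Through P₂: C(20, 4)·C(8, 4) = 339150. Since P₁ is strictly southwest of P₂, a monotone path through both must visit P₁ then P₂; paths through both = C(11, 3)·C(9, 1)·C(8, 4) = 103950. Avoid both = 3108105 − 1021020 − 339150 + 103950 = 1851885.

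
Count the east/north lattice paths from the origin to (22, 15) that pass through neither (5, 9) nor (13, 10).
Number of paths = 6907755770

Inclusion–exclusion. Total paths: C(37, 22) = 9364199760. Through P₁: C(14, 5)·C(23, 17) = 202095894. Through P₂: C(23, 13)·C(14, 9) = 2290420132. Since P₁ is strictly southwest of P₂, a monotone path through both must visit P₁ then P₂; paths through both = C(14, 5)·C(9, 8)·C(14, 9) = 36072036. Avoid both = 9364199760 − 202095894 − 2290420132 + 36072036 = 6907755770.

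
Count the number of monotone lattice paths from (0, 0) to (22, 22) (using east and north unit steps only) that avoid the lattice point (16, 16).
Number of paths = 1548700683360

Total paths from (0, 0) to (22, 22): C(44, 22) = 2104098963720. Paths through (16, 16): (paths (0, 0) → (16, 16)) × (paths (16, 16) → (22, 22)) = C(32, 16) · C(12, 6) = 601080390 · 924 = 555398280360. Avoidance count = 2104098963720 − 555398280360 = 1548700683360.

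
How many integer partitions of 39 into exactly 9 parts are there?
p(39, 9 parts) = 3060

Partitions of n into exactly k parts are in bijection with partitions of n − k into at most k parts (subtract 1 from each part). So p(39, exactly 9) = p(30, parts ≤ 9). Computing via the recurrence p(m, j) = p(m, j−1) + p(m−j, j) gives 3060.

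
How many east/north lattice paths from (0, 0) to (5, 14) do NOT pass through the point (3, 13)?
Number of paths = 9948

Total paths from (0, 0) to (5, 14): C(19, 5) = 11628. Paths through (3, 13): (paths (0, 0) → (3, 13)) × (paths (3, 13) → (5, 14)) = C(16, 3) · C(3, 2) = 560 · 3 = 1680. Avoidance count = 11628 − 1680 = 9948.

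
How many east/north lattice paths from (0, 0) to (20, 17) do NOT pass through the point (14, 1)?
Number of paths = 15904249515

Total paths from (0, 0) to (20, 17): C(37, 20) = 15905368710. Paths through (14, 1): (paths (0, 0) → (14, 1)) × (paths (14, 1) → (20, 17)) = C(15, 14) · C(22, 6) = 15 · 74613 = 1119195. Avoidance count = 15905368710 − 1119195 = 15904249515.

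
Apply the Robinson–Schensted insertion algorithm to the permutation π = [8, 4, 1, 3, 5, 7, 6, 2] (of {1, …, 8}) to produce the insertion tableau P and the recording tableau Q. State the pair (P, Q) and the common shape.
P = [1, 2, 5, 6] / [3, 7] / [4] / [8];  Q = [1, 4, 5, 6] / [2, 7] / [3] / [8];  common shape = (4, 2, 1, 1)

Row-insert the values π_1, π_2, … into P one at a time, bumping the leftmost entry strictly greater than the inserted value down to the next row. The recording tableau Q records, in position (i, j), the step at which that cell was added to P.
  Insert 8 (step 1): P = [8];  Q = [1]
  Insert 4 (step 2): P = [4] / [8];  Q = [1] / [2]
  Insert 1 (step 3): P = [1] / [4] / [8];  Q = [1] / [2] / [3]
  Insert 3 (step 4): P = [1, 3] / [4] / [8];  Q = [1, 4] / [2] / [3]
  Insert 5 (step 5): P = [1, 3, 5] / [4] / [8];  Q = [1, 4, 5] / [2] / [3]
  Insert 7 (step 6): P = [1, 3, 5, 7] / [4] / [8];  Q = [1, 4, 5, 6] / [2] / [3]
  Insert 6 (step 7): P = [1, 3, 5, 6] / [4, 7] / [8];  Q = [1, 4, 5, 6] / [2, 7] / [3]
  Insert 2 (step 8): P = [1, 2, 5, 6] / [3, 7] / [4] / [8];  Q = [1, 4, 5, 6] / [2, 7] / [3] / [8]
Final shape: (4, 2, 1, 1).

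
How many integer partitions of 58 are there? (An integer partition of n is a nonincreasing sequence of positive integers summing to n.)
p(58) = 715220

Compute p(n) via the recurrence p(n, m) = p(n, m−1) + p(n−m, m), where p(n, m) counts partitions of n with all parts ≤ m and p(n) = p(n, n). The base cases are p(0, m) = 1 and p(n, 0) = 0 for n > 0. Filling the table yields p(58) = 715220. (Euler's pentagonal recurrence is an alternative.)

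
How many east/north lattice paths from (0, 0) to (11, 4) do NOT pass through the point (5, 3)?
Number of paths = 973

Total paths from (0, 0) to (11, 4): C(15, 11) = 1365. Paths through (5, 3): (paths (0, 0) → (5, 3)) × (paths (5, 3) → (11, 4)) = C(8, 5) · C(7, 6) = 56 · 7 = 392. Avoidance count = 1365 − 392 = 973.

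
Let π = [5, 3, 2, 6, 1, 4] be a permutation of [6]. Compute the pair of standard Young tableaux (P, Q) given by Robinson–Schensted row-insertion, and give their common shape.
P = [1, 4] / [2, 6] / [3] / [5];  Q = [1, 4] / [2, 6] / [3] / [5];  common shape = (2, 2, 1, 1)

Row-insert the values π_1, π_2, … into P one at a time, bumping the leftmost entry strictly greater than the inserted value down to the next row. The recording tableau Q records, in position (i, j), the step at which that cell was added to P.
  Insert 5 (step 1): P = [5];  Q = [1]
  Insert 3 (step 2): P = [3] / [5];  Q = [1] / [2]
  Insert 2 (step 3): P = [2] / [3] / [5];  Q = [1] / [2] / [3]
  Insert 6 (step 4): P = [2, 6] / [3] / [5];  Q = [1, 4] / [2] / [3]
  Insert 1 (step 5): P = [1, 6] / [2] / [3] / [5];  Q = [1, 4] / [2] / [3] / [5]
  Insert 4 (step 6): P = [1, 4] / [2, 6] / [3] / [5];  Q = [1, 4] / [2, 6] / [3] / [5]
Final shape: (2, 2, 1, 1).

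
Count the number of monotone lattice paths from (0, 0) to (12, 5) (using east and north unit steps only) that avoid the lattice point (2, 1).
Number of paths = 3185

Total paths from (0, 0) to (12, 5): C(17, 12) = 6188. Paths through (2, 1): (paths (0, 0) → (2, 1)) × (paths (2, 1) → (12, 5)) = C(3, 2) · C(14, 10) = 3 · 1001 = 3003. Avoidance count = 6188 − 3003 = 3185.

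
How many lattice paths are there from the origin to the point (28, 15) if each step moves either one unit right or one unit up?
Number of paths = 151532656696

A monotone lattice path from (0, 0) to (28, 15) consists of 28 east steps and 15 north steps in some order, so it is determined by which 28 of the 43 steps are east. The count is C(43, 28) = 151532656696.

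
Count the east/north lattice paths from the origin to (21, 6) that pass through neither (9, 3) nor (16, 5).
Number of paths = 121336

Inclusion–exclusion. Total paths: C(27, 21) = 296010. Through P₁: C(12, 9)·C(15, 12) = 100100. Through P₂: C(21, 16)·C(6, 5) = 122094. Since P₁ is strictly southwest of P₂, a monotone path through both must visit P₁ then P₂; paths through both = C(12, 9)·C(9, 7)·C(6, 5) = 47520. Avoid both = 296010 − 100100 − 122094 + 47520 = 121336.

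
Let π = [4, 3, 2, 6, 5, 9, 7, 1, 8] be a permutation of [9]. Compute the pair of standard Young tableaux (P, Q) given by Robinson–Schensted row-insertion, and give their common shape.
P = [1, 5, 7, 8] / [2, 6, 9] / [3] / [4];  Q = [1, 4, 6, 9] / [2, 5, 7] / [3] / [8];  common shape = (4, 3, 1, 1)

Row-insert the values π_1, π_2, … into P one at a time, bumping the leftmost entry strictly greater than the inserted value down to the next row. The recording tableau Q records, in position (i, j), the step at which that cell was added to P.
  Insert 4 (step 1): P = [4];  Q = [1]
  Insert 3 (step 2): P = [3] / [4];  Q = [1] / [2]
  Insert 2 (step 3): P = [2] / [3] / [4];  Q = [1] / [2] / [3]
  Insert 6 (step 4): P = [2, 6] / [3] / [4];  Q = [1, 4] / [2] / [3]
  Insert 5 (step 5): P = [2, 5] / [3, 6] / [4];  Q = [1, 4] / [2, 5] / [3]
  Insert 9 (step 6): P = [2, 5, 9] / [3, 6] / [4];  Q = [1, 4, 6] / [2, 5] / [3]
  Insert 7 (step 7): P = [2, 5, 7] / [3, 6, 9] / [4];  Q = [1, 4, 6] / [2, 5, 7] / [3]
  Insert 1 (step 8): P = [1, 5, 7] / [2, 6, 9] / [3] / [4];  Q = [1, 4, 6] / [2, 5, 7] / [3] / [8]
  Insert 8 (step 9): P = [1, 5, 7, 8] / [2, 6, 9] / [3] / [4];  Q = [1, 4, 6, 9] / [2, 5, 7] / [3] / [8]
Final shape: (4, 3, 1, 1).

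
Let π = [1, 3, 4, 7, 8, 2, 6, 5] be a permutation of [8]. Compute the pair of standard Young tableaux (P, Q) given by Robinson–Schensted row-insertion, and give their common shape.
P = [1, 2, 4, 5, 8] / [3, 6] / [7];  Q = [1, 2, 3, 4, 5] / [6, 7] / [8];  common shape = (5, 2, 1)

Row-insert the values π_1, π_2, … into P one at a time, bumping the leftmost entry strictly greater than the inserted value down to the next row. The recording tableau Q records, in position (i, j), the step at which that cell was added to P.
  Insert 1 (step 1): P = [1];  Q = [1]
  Insert 3 (step 2): P = [1, 3];  Q = [1, 2]
  Insert 4 (step 3): P = [1, 3, 4];  Q = [1, 2, 3]
  Insert 7 (step 4): P = [1, 3, 4, 7];  Q = [1, 2, 3, 4]
  Insert 8 (step 5): P = [1, 3, 4, 7, 8];  Q = [1, 2, 3, 4, 5]
  Insert 2 (step 6): P = [1, 2, 4, 7, 8] / [3];  Q = [1, 2, 3, 4, 5] / [6]
  Insert 6 (step 7): P = [1, 2, 4, 6, 8] / [3, 7];  Q = [1, 2, 3, 4, 5] / [6, 7]
  Insert 5 (step 8): P = [1, 2, 4, 5, 8] / [3, 6] / [7];  Q = [1, 2, 3, 4, 5] / [6, 7] / [8]
Final shape: (5, 2, 1).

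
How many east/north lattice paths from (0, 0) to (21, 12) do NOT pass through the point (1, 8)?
Number of paths = 354721686

Total paths from (0, 0) to (21, 12): C(33, 21) = 354817320. Paths through (1, 8): (paths (0, 0) → (1, 8)) × (paths (1, 8) → (21, 12)) = C(9, 1) · C(24, 20) = 9 · 10626 = 95634. Avoidance count = 354817320 − 95634 = 354721686.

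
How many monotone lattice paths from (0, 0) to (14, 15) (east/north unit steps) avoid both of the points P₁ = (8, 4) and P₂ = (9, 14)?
Number of paths = 66562170

Inclusion–exclusion. Total paths: C(29, 14) = 77558760. Through P₁: C(12, 8)·C(17, 6) = 6126120. Through P₂: C(23, 9)·C(6, 5) = 4903140. Since P₁ is strictly southwest of P₂, a monotone path through both must visit P₁ then P₂; paths through both = C(12, 8)·C(11, 1)·C(6, 5) = 32670. Avoid both = 77558760 − 6126120 − 4903140 + 32670 = 66562170.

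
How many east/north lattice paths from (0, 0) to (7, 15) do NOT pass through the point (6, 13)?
Number of paths = 89148

Total paths from (0, 0) to (7, 15): C(22, 7) = 170544. Paths through (6, 13): (paths (0, 0) → (6, 13)) × (paths (6, 13) → (7, 15)) = C(19, 6) · C(3, 1) = 27132 · 3 = 81396. Avoidance count = 170544 − 81396 = 89148.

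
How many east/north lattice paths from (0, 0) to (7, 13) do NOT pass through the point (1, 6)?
Number of paths = 65508

Total paths from (0, 0) to (7, 13): C(20, 7) = 77520. Paths through (1, 6): (paths (0, 0) → (1, 6)) × (paths (1, 6) → (7, 13)) = C(7, 1) · C(13, 6) = 7 · 1716 = 12012. Avoidance count = 77520 − 12012 = 65508.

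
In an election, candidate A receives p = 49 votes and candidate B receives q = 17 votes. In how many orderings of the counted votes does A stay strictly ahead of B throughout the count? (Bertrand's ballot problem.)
Strict-lead orderings = 1219851175420800

Total orderings of the 66 votes with 49 for A: C(66, 49) = 2515943049305400. By the Bertrand ballot formula (Cycle Lemma / reflection principle), the number of orderings in which A is strictly ahead of B throughout is (p − q)/(p + q) · C(p + q, p) = (49 − 17)/(49 + 17) · 2515943049305400 = 1219851175420800.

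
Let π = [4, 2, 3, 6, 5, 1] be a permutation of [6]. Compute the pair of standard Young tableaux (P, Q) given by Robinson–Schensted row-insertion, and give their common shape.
P = [1, 3, 5] / [2, 6] / [4];  Q = [1, 3, 4] / [2, 5] / [6];  common shape = (3, 2, 1)

Row-insert the values π_1, π_2, … into P one at a time, bumping the leftmost entry strictly greater than the inserted value down to the next row. The recording tableau Q records, in position (i, j), the step at which that cell was added to P.
  Insert 4 (step 1): P = [4];  Q = [1]
  Insert 2 (step 2): P = [2] / [4];  Q = [1] / [2]
  Insert 3 (step 3): P = [2, 3] / [4];  Q = [1, 3] / [2]
  Insert 6 (step 4): P = [2, 3, 6] / [4];  Q = [1, 3, 4] / [2]
  Insert 5 (step 5): P = [2, 3, 5] / [4, 6];  Q = [1, 3, 4] / [2, 5]
  Insert 1 (step 6): P = [1, 3, 5] / [2, 6] / [4];  Q = [1, 3, 4] / [2, 5] / [6]
Final shape: (3, 2, 1).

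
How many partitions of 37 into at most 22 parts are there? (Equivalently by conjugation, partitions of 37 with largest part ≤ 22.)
p(37, parts ≤ 22) = 21129

Use the recurrence p(n, m) = p(n, m−1) + p(n−m, m): either the largest part is < m (count p(n, m−1)) or the largest part is exactly m (remove one copy of m, count p(n−m, m)). With p(0, ·) = 1 this gives p(37, parts ≤ 22) = 21129. (By conjugating Young diagrams, this also counts partitions of 37 into at most 22 parts.)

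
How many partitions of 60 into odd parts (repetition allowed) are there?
p_odd(60) = 10880

Enumerate partitions using only odd parts via the recurrence o(n, m) = o(n, m−2) + o(n−m, m) over odd m, starting from the largest odd part ≤ n. This gives p_odd(60) = 10880. (Euler's theorem: equals the count of distinct-part partitions.)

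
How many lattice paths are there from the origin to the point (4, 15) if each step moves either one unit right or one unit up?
Number of paths = 3876

A monotone lattice path from (0, 0) to (4, 15) consists of 4 east steps and 15 north steps in some order, so it is determined by which 4 of the 19 steps are east. The count is C(19, 4) = 3876.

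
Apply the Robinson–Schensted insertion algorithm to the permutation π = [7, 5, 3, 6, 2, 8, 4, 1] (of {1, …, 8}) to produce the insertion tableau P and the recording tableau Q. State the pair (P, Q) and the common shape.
P = [1, 4, 8] / [2, 6] / [3] / [5] / [7];  Q = [1, 4, 6] / [2, 7] / [3] / [5] / [8];  common shape = (3, 2, 1, 1, 1)

Row-insert the values π_1, π_2, … into P one at a time, bumping the leftmost entry strictly greater than the inserted value down to the next row. The recording tableau Q records, in position (i, j), the step at which that cell was added to P.
  Insert 7 (step 1): P = [7];  Q = [1]
  Insert 5 (step 2): P = [5] / [7];  Q = [1] / [2]
  Insert 3 (step 3): P = [3] / [5] / [7];  Q = [1] / [2] / [3]
  Insert 6 (step 4): P = [3, 6] / [5] / [7];  Q = [1, 4] / [2] / [3]
  Insert 2 (step 5): P = [2, 6] / [3] / [5] / [7];  Q = [1, 4] / [2] / [3] / [5]
  Insert 8 (step 6): P = [2, 6, 8] / [3] / [5] / [7];  Q = [1, 4, 6] / [2] / [3] / [5]
  Insert 4 (step 7): P = [2, 4, 8] / [3, 6] / [5] / [7];  Q = [1, 4, 6] / [2, 7] / [3] / [5]
  Insert 1 (step 8): P = [1, 4, 8] / [2, 6] / [3] / [5] / [7];  Q = [1, 4, 6] / [2, 7] / [3] / [5] / [8]
Final shape: (3, 2, 1, 1, 1).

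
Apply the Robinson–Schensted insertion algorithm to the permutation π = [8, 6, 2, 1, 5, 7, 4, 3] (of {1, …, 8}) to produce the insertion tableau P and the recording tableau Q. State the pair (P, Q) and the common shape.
P = [1, 3, 7] / [2, 4] / [5] / [6] / [8];  Q = [1, 5, 6] / [2, 7] / [3] / [4] / [8];  common shape = (3, 2, 1, 1, 1)

Row-insert the values π_1, π_2, … into P one at a time, bumping the leftmost entry strictly greater than the inserted value down to the next row. The recording tableau Q records, in position (i, j), the step at which that cell was added to P.
  Insert 8 (step 1): P = [8];  Q = [1]
  Insert 6 (step 2): P = [6] / [8];  Q = [1] / [2]
  Insert 2 (step 3): P = [2] / [6] / [8];  Q = [1] / [2] / [3]
  Insert 1 (step 4): P = [1] / [2] / [6] / [8];  Q = [1] / [2] / [3] / [4]
  Insert 5 (step 5): P = [1, 5] / [2] / [6] / [8];  Q = [1, 5] / [2] / [3] / [4]
  Insert 7 (step 6): P = [1, 5, 7] / [2] / [6] / [8];  Q = [1, 5, 6] / [2] / [3] / [4]
  Insert 4 (step 7): P = [1, 4, 7] / [2, 5] / [6] / [8];  Q = [1, 5, 6] / [2, 7] / [3] / [4]
  Insert 3 (step 8): P = [1, 3, 7] / [2, 4] / [5] / [6] / [8];  Q = [1, 5, 6] / [2, 7] / [3] / [4] / [8]
Final shape: (3, 2, 1, 1, 1).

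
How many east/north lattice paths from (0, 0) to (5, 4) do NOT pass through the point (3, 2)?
Number of paths = 66

Total paths from (0, 0) to (5, 4): C(9, 5) = 126. Paths through (3, 2): (paths (0, 0) → (3, 2)) × (paths (3, 2) → (5, 4)) = C(5, 3) · C(4, 2) = 10 · 6 = 60. Avoidance count = 126 − 60 = 66.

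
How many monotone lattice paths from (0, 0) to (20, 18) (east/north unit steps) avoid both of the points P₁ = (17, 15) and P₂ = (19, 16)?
Number of paths = 15175263840

Inclusion–exclusion. Total paths: C(38, 20) = 33578000610. Through P₁: C(32, 17)·C(6, 3) = 11314454400. Through P₂: C(35, 19)·C(3, 1) = 12179786850. Since P₁ is strictly southwest of P₂, a monotone path through both must visit P₁ then P₂; paths through both = C(32, 17)·C(3, 2)·C(3, 1) = 5091504480. Avoid both = 33578000610 − 11314454400 − 12179786850 + 5091504480 = 15175263840.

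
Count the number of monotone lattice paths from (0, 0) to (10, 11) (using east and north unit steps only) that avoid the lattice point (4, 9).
Number of paths = 332696

Total paths from (0, 0) to (10, 11): C(21, 10) = 352716. Paths through (4, 9): (paths (0, 0) → (4, 9)) × (paths (4, 9) → (10, 11)) = C(13, 4) · C(8, 6) = 715 · 28 = 20020. Avoidance count = 352716 − 20020 = 332696.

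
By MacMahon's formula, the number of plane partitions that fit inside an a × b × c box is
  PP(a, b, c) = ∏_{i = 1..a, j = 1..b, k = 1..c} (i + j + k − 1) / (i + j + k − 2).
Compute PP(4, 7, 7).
PP(4, 7, 7) = 142174944340

Evaluate the triple product over i = 1..4, j = 1..7, k = 1..7. The factors are (2/1) · (3/2) · (4/3) · (5/4) · (6/5) · (7/6) · (8/7) · (3/2) · … (196 factors total). The numerators and denominators telescope so the product is an integer; carrying out the multiplication exactly gives PP(4, 7, 7) = 142174944340.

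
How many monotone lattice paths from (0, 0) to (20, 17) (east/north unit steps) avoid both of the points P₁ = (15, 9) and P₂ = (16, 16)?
Number of paths = 11269509272

Inclusion–exclusion. Total paths: C(37, 20) = 15905368710. Through P₁: C(24, 15)·C(13, 5) = 1682757648. Through P₂: C(32, 16)·C(5, 4) = 3005401950. Since P₁ is strictly southwest of P₂, a monotone path through both must visit P₁ then P₂; paths through both = C(24, 15)·C(8, 1)·C(5, 4) = 52300160. Avoid both = 15905368710 − 1682757648 − 3005401950 + 52300160 = 11269509272.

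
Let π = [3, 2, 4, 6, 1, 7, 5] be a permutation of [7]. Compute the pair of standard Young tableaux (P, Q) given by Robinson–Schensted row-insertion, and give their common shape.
P = [1, 4, 5, 7] / [2, 6] / [3];  Q = [1, 3, 4, 6] / [2, 7] / [5];  common shape = (4, 2, 1)

Row-insert the values π_1, π_2, … into P one at a time, bumping the leftmost entry strictly greater than the inserted value down to the next row. The recording tableau Q records, in position (i, j), the step at which that cell was added to P.
  Insert 3 (step 1): P = [3];  Q = [1]
  Insert 2 (step 2): P = [2] / [3];  Q = [1] / [2]
  Insert 4 (step 3): P = [2, 4] / [3];  Q = [1, 3] / [2]
  Insert 6 (step 4): P = [2, 4, 6] / [3];  Q = [1, 3, 4] / [2]
  Insert 1 (step 5): P = [1, 4, 6] / [2] / [3];  Q = [1, 3, 4] / [2] / [5]
  Insert 7 (step 6): P = [1, 4, 6, 7] / [2] / [3];  Q = [1, 3, 4, 6] / [2] / [5]
  Insert 5 (step 7): P = [1, 4, 5, 7] / [2, 6] / [3];  Q = [1, 3, 4, 6] / [2, 7] / [5]
Final shape: (4, 2, 1).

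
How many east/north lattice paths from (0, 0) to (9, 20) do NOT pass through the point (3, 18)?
Number of paths = 9977765

Total paths from (0, 0) to (9, 20): C(29, 9) = 10015005. Paths through (3, 18): (paths (0, 0) → (3, 18)) × (paths (3, 18) → (9, 20)) = C(21, 3) · C(8, 6) = 1330 · 28 = 37240. Avoidance count = 10015005 − 37240 = 9977765.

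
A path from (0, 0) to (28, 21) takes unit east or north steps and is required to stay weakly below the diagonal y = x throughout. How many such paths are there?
Number of paths = 10772391370048

By the reflection principle (André's argument), the number of monotone paths to (28, 21) with n ≤ m that never go above y = x is C(49, 28) − C(49, 29) = 39049918716424 − 28277527346376 = 10772391370048.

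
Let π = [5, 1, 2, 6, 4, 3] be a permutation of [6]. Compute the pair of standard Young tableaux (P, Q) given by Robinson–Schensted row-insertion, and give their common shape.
P = [1, 2, 3] / [4, 6] / [5];  Q = [1, 3, 4] / [2, 5] / [6];  common shape = (3, 2, 1)

Row-insert the values π_1, π_2, … into P one at a time, bumping the leftmost entry strictly greater than the inserted value down to the next row. The recording tableau Q records, in position (i, j), the step at which that cell was added to P.
  Insert 5 (step 1): P = [5];  Q = [1]
  Insert 1 (step 2): P = [1] / [5];  Q = [1] / [2]
  Insert 2 (step 3): P = [1, 2] / [5];  Q = [1, 3] / [2]
  Insert 6 (step 4): P = [1, 2, 6] / [5];  Q = [1, 3, 4] / [2]
  Insert 4 (step 5): P = [1, 2, 4] / [5, 6];  Q = [1, 3, 4] / [2, 5]
  Insert 3 (step 6): P = [1, 2, 3] / [4, 6] / [5];  Q = [1, 3, 4] / [2, 5] / [6]
Final shape: (3, 2, 1).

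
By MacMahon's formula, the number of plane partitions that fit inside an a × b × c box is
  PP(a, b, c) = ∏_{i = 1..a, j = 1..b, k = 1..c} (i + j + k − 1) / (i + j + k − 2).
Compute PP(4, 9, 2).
PP(4, 9, 2) = 143143

Evaluate the triple product over i = 1..4, j = 1..9, k = 1..2. The factors are (2/1) · (3/2) · (3/2) · (4/3) · (4/3) · (5/4) · (5/4) · (6/5) · … (72 factors total). The numerators and denominators telescope so the product is an integer; carrying out the multiplication exactly gives PP(4, 9, 2) = 143143.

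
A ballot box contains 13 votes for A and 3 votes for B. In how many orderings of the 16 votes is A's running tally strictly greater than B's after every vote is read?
Strict-lead orderings = 350

Total orderings of the 16 votes with 13 for A: C(16, 13) = 560. By the Bertrand ballot formula (Cycle Lemma / reflection principle), the number of orderings in which A is strictly ahead of B throughout is (p − q)/(p + q) · C(p + q, p) = (13 − 3)/(13 + 3) · 560 = 350.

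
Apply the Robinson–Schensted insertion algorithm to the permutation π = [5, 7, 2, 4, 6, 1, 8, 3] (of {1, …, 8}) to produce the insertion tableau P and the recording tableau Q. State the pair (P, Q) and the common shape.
P = [1, 3, 6, 8] / [2, 4] / [5, 7];  Q = [1, 2, 5, 7] / [3, 4] / [6, 8];  common shape = (4, 2, 2)

Row-insert the values π_1, π_2, … into P one at a time, bumping the leftmost entry strictly greater than the inserted value down to the next row. The recording tableau Q records, in position (i, j), the step at which that cell was added to P.
  Insert 5 (step 1): P = [5];  Q = [1]
  Insert 7 (step 2): P = [5, 7];  Q = [1, 2]
  Insert 2 (step 3): P = [2, 7] / [5];  Q = [1, 2] / [3]
  Insert 4 (step 4): P = [2, 4] / [5, 7];  Q = [1, 2] / [3, 4]
  Insert 6 (step 5): P = [2, 4, 6] / [5, 7];  Q = [1, 2, 5] / [3, 4]
  Insert 1 (step 6): P = [1, 4, 6] / [2, 7] / [5];  Q = [1, 2, 5] / [3, 4] / [6]
  Insert 8 (step 7): P = [1, 4, 6, 8] / [2, 7] / [5];  Q = [1, 2, 5, 7] / [3, 4] / [6]
  Insert 3 (step 8): P = [1, 3, 6, 8] / [2, 4] / [5, 7];  Q = [1, 2, 5, 7] / [3, 4] / [6, 8]
Final shape: (4, 2, 2).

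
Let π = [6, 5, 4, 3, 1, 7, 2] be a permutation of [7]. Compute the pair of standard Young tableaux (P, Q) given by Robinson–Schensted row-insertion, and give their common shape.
P = [1, 2] / [3, 7] / [4] / [5] / [6];  Q = [1, 6] / [2, 7] / [3] / [4] / [5];  common shape = (2, 2, 1, 1, 1)

Row-insert the values π_1, π_2, … into P one at a time, bumping the leftmost entry strictly greater than the inserted value down to the next row. The recording tableau Q records, in position (i, j), the step at which that cell was added to P.
  Insert 6 (step 1): P = [6];  Q = [1]
  Insert 5 (step 2): P = [5] / [6];  Q = [1] / [2]
  Insert 4 (step 3): P = [4] / [5] / [6];  Q = [1] / [2] / [3]
  Insert 3 (step 4): P = [3] / [4] / [5] / [6];  Q = [1] / [2] / [3] / [4]
  Insert 1 (step 5): P = [1] / [3] / [4] / [5] / [6];  Q = [1] / [2] / [3] / [4] / [5]
  Insert 7 (step 6): P = [1, 7] / [3] / [4] / [5] / [6];  Q = [1, 6] / [2] / [3] / [4] / [5]
  Insert 2 (step 7): P = [1, 2] / [3, 7] / [4] / [5] / [6];  Q = [1, 6] / [2, 7] / [3] / [4] / [5]
Final shape: (2, 2, 1, 1, 1).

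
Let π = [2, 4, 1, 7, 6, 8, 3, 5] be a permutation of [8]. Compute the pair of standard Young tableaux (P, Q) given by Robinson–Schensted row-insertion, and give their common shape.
P = [1, 3, 5, 8] / [2, 4, 6] / [7];  Q = [1, 2, 4, 6] / [3, 5, 8] / [7];  common shape = (4, 3, 1)

Row-insert the values π_1, π_2, … into P one at a time, bumping the leftmost entry strictly greater than the inserted value down to the next row. The recording tableau Q records, in position (i, j), the step at which that cell was added to P.
  Insert 2 (step 1): P = [2];  Q = [1]
  Insert 4 (step 2): P = [2, 4];  Q = [1, 2]
  Insert 1 (step 3): P = [1, 4] / [2];  Q = [1, 2] / [3]
  Insert 7 (step 4): P = [1, 4, 7] / [2];  Q = [1, 2, 4] / [3]
  Insert 6 (step 5): P = [1, 4, 6] / [2, 7];  Q = [1, 2, 4] / [3, 5]
  Insert 8 (step 6): P = [1, 4, 6, 8] / [2, 7];  Q = [1, 2, 4, 6] / [3, 5]
  Insert 3 (step 7): P = [1, 3, 6, 8] / [2, 4] / [7];  Q = [1, 2, 4, 6] / [3, 5] / [7]
  Insert 5 (step 8): P = [1, 3, 5, 8] / [2, 4, 6] / [7];  Q = [1, 2, 4, 6] / [3, 5, 8] / [7]
Final shape: (4, 3, 1).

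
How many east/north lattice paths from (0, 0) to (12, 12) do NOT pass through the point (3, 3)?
Number of paths = 1731756

Total paths from (0, 0) to (12, 12): C(24, 12) = 2704156. Paths through (3, 3): (paths (0, 0) → (3, 3)) × (paths (3, 3) → (12, 12)) = C(6, 3) · C(18, 9) = 20 · 48620 = 972400. Avoidance count = 2704156 − 972400 = 1731756.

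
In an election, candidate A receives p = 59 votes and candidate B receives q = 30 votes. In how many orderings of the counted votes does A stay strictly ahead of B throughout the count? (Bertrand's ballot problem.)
Strict-lead orderings = 146223642402178464162336

Total orderings of the 89 votes with 59 for A: C(89, 59) = 448755316337720114153376. By the Bertrand ballot formula (Cycle Lemma / reflection principle), the number of orderings in which A is strictly ahead of B throughout is (p − q)/(p + q) · C(p + q, p) = (59 − 30)/(59 + 30) · 448755316337720114153376 = 146223642402178464162336.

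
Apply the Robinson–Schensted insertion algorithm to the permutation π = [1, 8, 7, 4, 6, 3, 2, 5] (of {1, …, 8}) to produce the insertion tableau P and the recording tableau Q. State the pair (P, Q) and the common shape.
P = [1, 2, 5] / [3, 6] / [4] / [7] / [8];  Q = [1, 2, 5] / [3, 8] / [4] / [6] / [7];  common shape = (3, 2, 1, 1, 1)

Row-insert the values π_1, π_2, … into P one at a time, bumping the leftmost entry strictly greater than the inserted value down to the next row. The recording tableau Q records, in position (i, j), the step at which that cell was added to P.
  Insert 1 (step 1): P = [1];  Q = [1]
  Insert 8 (step 2): P = [1, 8];  Q = [1, 2]
  Insert 7 (step 3): P = [1, 7] / [8];  Q = [1, 2] / [3]
  Insert 4 (step 4): P = [1, 4] / [7] / [8];  Q = [1, 2] / [3] / [4]
  Insert 6 (step 5): P = [1, 4, 6] / [7] / [8];  Q = [1, 2, 5] / [3] / [4]
  Insert 3 (step 6): P = [1, 3, 6] / [4] / [7] / [8];  Q = [1, 2, 5] / [3] / [4] / [6]
  Insert 2 (step 7): P = [1, 2, 6] / [3] / [4] / [7] / [8];  Q = [1, 2, 5] / [3] / [4] / [6] / [7]
  Insert 5 (step 8): P = [1, 2, 5] / [3, 6] / [4] / [7] / [8];  Q = [1, 2, 5] / [3, 8] / [4] / [6] / [7]
Final shape: (3, 2, 1, 1, 1).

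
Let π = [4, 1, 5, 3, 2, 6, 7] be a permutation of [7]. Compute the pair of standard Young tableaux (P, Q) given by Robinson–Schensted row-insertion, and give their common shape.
P = [1, 2, 6, 7] / [3, 5] / [4];  Q = [1, 3, 6, 7] / [2, 4] / [5];  common shape = (4, 2, 1)

Row-insert the values π_1, π_2, … into P one at a time, bumping the leftmost entry strictly greater than the inserted value down to the next row. The recording tableau Q records, in position (i, j), the step at which that cell was added to P.
  Insert 4 (step 1): P = [4];  Q = [1]
  Insert 1 (step 2): P = [1] / [4];  Q = [1] / [2]
  Insert 5 (step 3): P = [1, 5] / [4];  Q = [1, 3] / [2]
  Insert 3 (step 4): P = [1, 3] / [4, 5];  Q = [1, 3] / [2, 4]
  Insert 2 (step 5): P = [1, 2] / [3, 5] / [4];  Q = [1, 3] / [2, 4] / [5]
  Insert 6 (step 6): P = [1, 2, 6] / [3, 5] / [4];  Q = [1, 3, 6] / [2, 4] / [5]
  Insert 7 (step 7): P = [1, 2, 6, 7] / [3, 5] / [4];  Q = [1, 3, 6, 7] / [2, 4] / [5]
Final shape: (4, 2, 1).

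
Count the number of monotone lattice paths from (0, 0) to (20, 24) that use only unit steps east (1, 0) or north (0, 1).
Number of paths = 1761039350070

A monotone lattice path from (0, 0) to (20, 24) consists of 20 east steps and 24 north steps in some order, so it is determined by which 20 of the 44 steps are east. The count is C(44, 20) = 1761039350070.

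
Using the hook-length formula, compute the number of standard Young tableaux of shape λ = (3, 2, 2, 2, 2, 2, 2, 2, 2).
# SYT of shape (3, 2, 2, 2, 2, 2, 2, 2, 2) = 75582

Hook-length formula: f^λ = n! / Π hook(c), product over all cells c of the Young diagram. For λ = (3, 2, 2, 2, 2, 2, 2, 2, 2), n = 19 boxes. Hook lengths by row (left-to-right, top-to-bottom): [11, 10, 1]; [9, 8]; [8, 7]; [7, 6]; [6, 5]; [5, 4]; [4, 3]; [3, 2]; [2, 1]. Product of hooks = 1609445376000. So f^λ = 19! / 1609445376000 = 121645100408832000 / 1609445376000 = 75582.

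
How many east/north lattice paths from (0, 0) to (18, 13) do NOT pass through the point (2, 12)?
Number of paths = 206251528

Total paths from (0, 0) to (18, 13): C(31, 18) = 206253075. Paths through (2, 12): (paths (0, 0) → (2, 12)) × (paths (2, 12) → (18, 13)) = C(14, 2) · C(17, 16) = 91 · 17 = 1547. Avoidance count = 206253075 − 1547 = 206251528.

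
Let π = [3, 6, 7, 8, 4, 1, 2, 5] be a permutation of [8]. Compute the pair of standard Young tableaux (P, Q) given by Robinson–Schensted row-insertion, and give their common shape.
P = [1, 2, 5, 8] / [3, 4, 7] / [6];  Q = [1, 2, 3, 4] / [5, 7, 8] / [6];  common shape = (4, 3, 1)

Row-insert the values π_1, π_2, … into P one at a time, bumping the leftmost entry strictly greater than the inserted value down to the next row. The recording tableau Q records, in position (i, j), the step at which that cell was added to P.
  Insert 3 (step 1): P = [3];  Q = [1]
  Insert 6 (step 2): P = [3, 6];  Q = [1, 2]
  Insert 7 (step 3): P = [3, 6, 7];  Q = [1, 2, 3]
  Insert 8 (step 4): P = [3, 6, 7, 8];  Q = [1, 2, 3, 4]
  Insert 4 (step 5): P = [3, 4, 7, 8] / [6];  Q = [1, 2, 3, 4] / [5]
  Insert 1 (step 6): P = [1, 4, 7, 8] / [3] / [6];  Q = [1, 2, 3, 4] / [5] / [6]
  Insert 2 (step 7): P = [1, 2, 7, 8] / [3, 4] / [6];  Q = [1, 2, 3, 4] / [5, 7] / [6]
  Insert 5 (step 8): P = [1, 2, 5, 8] / [3, 4, 7] / [6];  Q = [1, 2, 3, 4] / [5, 7, 8] / [6]
Final shape: (4, 3, 1).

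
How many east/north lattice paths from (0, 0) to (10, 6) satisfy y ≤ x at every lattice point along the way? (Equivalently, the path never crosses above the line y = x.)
Number of paths = 3640

By the reflection principle (André's argument), the number of monotone paths to (10, 6) with n ≤ m that never go above y = x is C(16, 10) − C(16, 11) = 8008 − 4368 = 3640.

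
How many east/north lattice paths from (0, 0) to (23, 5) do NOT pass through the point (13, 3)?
Number of paths = 61320

Total paths from (0, 0) to (23, 5): C(28, 23) = 98280. Paths through (13, 3): (paths (0, 0) → (13, 3)) × (paths (13, 3) → (23, 5)) = C(16, 13) · C(12, 10) = 560 · 66 = 36960. Avoidance count = 98280 − 36960 = 61320.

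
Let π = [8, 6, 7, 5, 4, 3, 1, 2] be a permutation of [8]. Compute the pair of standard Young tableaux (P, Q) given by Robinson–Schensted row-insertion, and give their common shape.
P = [1, 2] / [3, 7] / [4] / [5] / [6] / [8];  Q = [1, 3] / [2, 8] / [4] / [5] / [6] / [7];  common shape = (2, 2, 1, 1, 1, 1)

Row-insert the values π_1, π_2, … into P one at a time, bumping the leftmost entry strictly greater than the inserted value down to the next row. The recording tableau Q records, in position (i, j), the step at which that cell was added to P.
  Insert 8 (step 1): P = [8];  Q = [1]
  Insert 6 (step 2): P = [6] / [8];  Q = [1] / [2]
  Insert 7 (step 3): P = [6, 7] / [8];  Q = [1, 3] / [2]
  Insert 5 (step 4): P = [5, 7] / [6] / [8];  Q = [1, 3] / [2] / [4]
  Insert 4 (step 5): P = [4, 7] / [5] / [6] / [8];  Q = [1, 3] / [2] / [4] / [5]
  Insert 3 (step 6): P = [3, 7] / [4] / [5] / [6] / [8];  Q = [1, 3] / [2] / [4] / [5] / [6]
  Insert 1 (step 7): P = [1, 7] / [3] / [4] / [5] / [6] / [8];  Q = [1, 3] / [2] / [4] / [5] / [6] / [7]
  Insert 2 (step 8): P = [1, 2] / [3, 7] / [4] / [5] / [6] / [8];  Q = [1, 3] / [2, 8] / [4] / [5] / [6] / [7]
Final shape: (2, 2, 1, 1, 1, 1).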